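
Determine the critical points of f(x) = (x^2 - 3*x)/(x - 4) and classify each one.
f'(x) = (x^2 - 8*x + 12)/(x^2 - 8*x + 16)

Solve f'(x) = 0:
  f'(x) = (x - 6)*(x - 2)/(x - 4)^2; the denominator is positive wherever f is defined, so f'(x) = 0 ⇔ x^2 - 8*x + 12 = 0.
  Factor: x^2 - 8*x + 12 = (x - 6)*(x - 2) = 0.
  ⇒ x = 2, 6

f''(x) = 8/(x^3 - 12*x^2 + 48*x - 64)
Second-derivative test at each critical point:
  f''(2) = -1 < 0 → local maximum
  f''(6) = 1 > 0 → local minimum

Critical points: x = 2 (local maximum); x = 6 (local minimum)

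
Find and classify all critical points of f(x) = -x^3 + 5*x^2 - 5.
f'(x) = x*(10 - 3*x)

Solve f'(x) = 0:
  Factor: -3*x^2 + 10*x = -x*(3*x - 10) = 0.
  ⇒ x = 0, 10/3

f''(x) = 10 - 6*x
Second-derivative test at each critical point:
  f''(0) = 10 > 0 → local minimum
  f''(10/3) = -10 < 0 → local maximum

Critical points: x = 0 (local minimum); x = 10/3 (local maximum)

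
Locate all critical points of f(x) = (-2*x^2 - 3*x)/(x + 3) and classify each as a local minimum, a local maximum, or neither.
f'(x) = (-2*x^2 - 12*x - 9)/(x^2 + 6*x + 9)

Solve f'(x) = 0:
  f'(x) = -(2*x^2 + 12*x + 9)/(x + 3)^2; the denominator is positive wherever f is defined, so f'(x) = 0 ⇔ -2*x^2 - 12*x - 9 = 0.
  2*x^2 + 12*x + 9 = 0 has no rational roots; quadratic formula: x = (-12 ± √72)/4.
  ⇒ x = -3 - 3*sqrt(2)/2 ≈ -5.1213, -3 + 3*sqrt(2)/2 ≈ -0.8787

f''(x) = -18/(x^3 + 9*x^2 + 27*x + 27)
Second-derivative test at each critical point:
  f''(-5.1213) = 1.8856 > 0 → local minimum
  f''(-0.8787) = -1.8856 < 0 → local maximum

Critical points: x = -3 - 3*sqrt(2)/2 ≈ -5.1213 (local minimum); x = -3 + 3*sqrt(2)/2 ≈ -0.8787 (local maximum)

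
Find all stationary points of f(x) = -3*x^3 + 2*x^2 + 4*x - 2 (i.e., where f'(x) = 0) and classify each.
f'(x) = -9*x^2 + 4*x + 4

Solve f'(x) = 0:
  9*x^2 - 4*x - 4 = 0 has no rational roots; quadratic formula: x = (4 ± √160)/18.
  ⇒ x = 2/9 - 2*sqrt(10)/9 ≈ -0.4805, 2/9 + 2*sqrt(10)/9 ≈ 0.9250

f''(x) = 4 - 18*x
Second-derivative test at each critical point:
  f''(-0.4805) = 12.6491 > 0 → local minimum
  f''(0.9250) = -12.6491 < 0 → local maximum

Critical points: x = 2/9 - 2*sqrt(10)/9 ≈ -0.4805 (local minimum); x = 2/9 + 2*sqrt(10)/9 ≈ 0.9250 (local maximum)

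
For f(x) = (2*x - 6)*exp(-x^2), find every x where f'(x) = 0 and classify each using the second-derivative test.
f'(x) = 2*(-2*x*(x - 3) + 1)*exp(-x^2)

Solve f'(x) = 0:
  f'(x) = (-4*x^2 + 12*x + 2)·exp(-x^2) and exp(-x^2) > 0 for every x, so f'(x) = 0 ⇔ -4*x^2 + 12*x + 2 = 0.
  Factor: -4*x^2 + 12*x + 2 = -2*(2*x^2 - 6*x - 1); 2*x^2 - 6*x - 1 = 0 has no rational roots; quadratic formula: x = (6 ± √44)/4.
  ⇒ x = 3/2 - sqrt(11)/2 ≈ -0.1583, 3/2 + sqrt(11)/2 ≈ 3.1583

f''(x) = 4*(2*x^2*(x - 3) - 3*x + 3)*exp(-x^2)
Second-derivative test at each critical point:
  f''(-0.1583) = 12.9381 > 0 → local minimum
  f''(3.1583) = -0.0006 < 0 → local maximum

Critical points: x = 3/2 - sqrt(11)/2 ≈ -0.1583 (local minimum); x = 3/2 + sqrt(11)/2 ≈ 3.1583 (local maximum)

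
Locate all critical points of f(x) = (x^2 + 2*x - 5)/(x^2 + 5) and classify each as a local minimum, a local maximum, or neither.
f'(x) = 2*(-x^2 + 10*x + 5)/(x^4 + 10*x^2 + 25)

Solve f'(x) = 0:
  f'(x) = -2*(x^2 - 10*x - 5)/(x^2 + 5)^2; the denominator is positive wherever f is defined, so f'(x) = 0 ⇔ -2*x^2 + 20*x + 10 = 0.
  Factor: -2*x^2 + 20*x + 10 = -2*(x^2 - 10*x - 5); x^2 - 10*x - 5 = 0 has no rational roots; quadratic formula: x = (10 ± √120)/2.
  ⇒ x = 5 - sqrt(30) ≈ -0.4772, 5 + sqrt(30) ≈ 10.4772

f''(x) = 4*(x^3 - 15*x^2 - 15*x + 25)/(x^6 + 15*x^4 + 75*x^2 + 125)
Second-derivative test at each critical point:
  f''(-0.4772) = 0.8017 > 0 → local minimum
  f''(10.4772) = -0.0017 < 0 → local maximum

Critical points: x = 5 - sqrt(30) ≈ -0.4772 (local minimum); x = 5 + sqrt(30) ≈ 10.4772 (local maximum)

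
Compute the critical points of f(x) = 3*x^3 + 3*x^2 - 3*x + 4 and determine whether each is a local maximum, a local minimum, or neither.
f'(x) = 9*x^2 + 6*x - 3

Solve f'(x) = 0:
  Factor: 9*x^2 + 6*x - 3 = 3*(x + 1)*(3*x - 1) = 0.
  ⇒ x = -1, 1/3

f''(x) = 18*x + 6
Second-derivative test at each critical point:
  f''(-1) = -12 < 0 → local maximum
  f''(1/3) = 12 > 0 → local minimum

Critical points: x = -1 (local maximum); x = 1/3 (local minimum)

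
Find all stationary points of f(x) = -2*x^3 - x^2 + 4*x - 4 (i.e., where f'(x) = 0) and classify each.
f'(x) = -6*x^2 - 2*x + 4

Solve f'(x) = 0:
  Factor: -6*x^2 - 2*x + 4 = -2*(x + 1)*(3*x - 2) = 0.
  ⇒ x = -1, 2/3

f''(x) = -12*x - 2
Second-derivative test at each critical point:
  f''(-1) = 10 > 0 → local minimum
  f''(2/3) = -10 < 0 → local maximum

Critical points: x = -1 (local minimum); x = 2/3 (local maximum)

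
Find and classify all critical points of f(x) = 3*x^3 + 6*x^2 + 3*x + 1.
f'(x) = 9*x^2 + 12*x + 3

Solve f'(x) = 0:
  Factor: 9*x^2 + 12*x + 3 = 3*(x + 1)*(3*x + 1) = 0.
  ⇒ x = -1, -1/3

f''(x) = 18*x + 12
Second-derivative test at each critical point:
  f''(-1) = -6 < 0 → local maximum
  f''(-1/3) = 6 > 0 → local minimum

Critical points: x = -1 (local maximum); x = -1/3 (local minimum)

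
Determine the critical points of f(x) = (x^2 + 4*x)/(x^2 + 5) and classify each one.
f'(x) = 2*(-2*x^2 + 5*x + 10)/(x^4 + 10*x^2 + 25)

Solve f'(x) = 0:
  f'(x) = -2*(2*x^2 - 5*x - 10)/(x^2 + 5)^2; the denominator is positive wherever f is defined, so f'(x) = 0 ⇔ -4*x^2 + 10*x + 20 = 0.
  Factor: -4*x^2 + 10*x + 20 = -2*(2*x^2 - 5*x - 10); 2*x^2 - 5*x - 10 = 0 has no rational roots; quadratic formula: x = (5 ± √105)/4.
  ⇒ x = 5/4 - sqrt(105)/4 ≈ -1.3117, 5/4 + sqrt(105)/4 ≈ 3.8117

f''(x) = 2*(4*x^3 - 15*x^2 - 60*x + 25)/(x^6 + 15*x^4 + 75*x^2 + 125)
Second-derivative test at each critical point:
  f''(-1.3117) = 0.4537 > 0 → local minimum
  f''(3.8117) = -0.0537 < 0 → local maximum

Critical points: x = 5/4 - sqrt(105)/4 ≈ -1.3117 (local minimum); x = 5/4 + sqrt(105)/4 ≈ 3.8117 (local maximum)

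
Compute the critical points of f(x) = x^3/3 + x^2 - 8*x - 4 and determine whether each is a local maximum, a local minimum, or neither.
f'(x) = x^2 + 2*x - 8

Solve f'(x) = 0:
  Factor: x^2 + 2*x - 8 = (x - 2)*(x + 4) = 0.
  ⇒ x = -4, 2

f''(x) = 2*x + 2
Second-derivative test at each critical point:
  f''(-4) = -6 < 0 → local maximum
  f''(2) = 6 > 0 → local minimum

Critical points: x = -4 (local maximum); x = 2 (local minimum)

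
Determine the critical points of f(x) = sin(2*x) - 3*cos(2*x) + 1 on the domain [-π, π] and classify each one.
f'(x) = 6*sin(2*x) + 2*cos(2*x)

Solve f'(x) = 0 on [-π, π]:
  f'(x) = 0 ⇔ cos(2*x) = -3*sin(2*x) ⇔ tan(2*x) = -1/3, i.e. 2*x = arctan(-1/3) + nπ; keep the solutions lying in [-π, π].
  ⇒ x = -pi/2 - atan(1/3)/2 ≈ -1.7317, -atan(1/3)/2 ≈ -0.1609, -atan(1/3)/2 + pi/2 ≈ 1.4099, pi - atan(1/3)/2 ≈ 2.9807

f''(x) = -4*sin(2*x) + 12*cos(2*x)
Second-derivative test at each critical point:
  f''(-1.7317) = -12.6491 < 0 → local maximum
  f''(-0.1609) = 12.6491 > 0 → local minimum
  f''(1.4099) = -12.6491 < 0 → local maximum
  f''(2.9807) = 12.6491 > 0 → local minimum

Critical points: x = -pi/2 - atan(1/3)/2 ≈ -1.7317 (local maximum); x = -atan(1/3)/2 ≈ -0.1609 (local minimum); x = -atan(1/3)/2 + pi/2 ≈ 1.4099 (local maximum); x = pi - atan(1/3)/2 ≈ 2.9807 (local minimum)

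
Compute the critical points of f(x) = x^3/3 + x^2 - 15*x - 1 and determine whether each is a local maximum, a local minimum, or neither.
f'(x) = x^2 + 2*x - 15

Solve f'(x) = 0:
  Factor: x^2 + 2*x - 15 = (x - 3)*(x + 5) = 0.
  ⇒ x = -5, 3

f''(x) = 2*x + 2
Second-derivative test at each critical point:
  f''(-5) = -8 < 0 → local maximum
  f''(3) = 8 > 0 → local minimum

Critical points: x = -5 (local maximum); x = 3 (local minimum)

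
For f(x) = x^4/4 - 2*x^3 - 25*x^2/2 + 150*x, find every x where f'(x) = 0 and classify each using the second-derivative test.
f'(x) = x^3 - 6*x^2 - 25*x + 150

Solve f'(x) = 0:
  Factor: x^3 - 6*x^2 - 25*x + 150 = (x - 6)*(x - 5)*(x + 5) = 0.
  ⇒ x = -5, 5, 6

f''(x) = 3*x^2 - 12*x - 25
Second-derivative test at each critical point:
  f''(-5) = 110 > 0 → local minimum
  f''(5) = -10 < 0 → local maximum
  f''(6) = 11 > 0 → local minimum

Critical points: x = -5 (local minimum); x = 5 (local maximum); x = 6 (local minimum)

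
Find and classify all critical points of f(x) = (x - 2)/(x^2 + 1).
f'(x) = (x^2 - 2*x*(x - 2) + 1)/(x^2 + 1)^2

Solve f'(x) = 0:
  f'(x) = -(x^2 - 4*x - 1)/(x^2 + 1)^2; the denominator is positive wherever f is defined, so f'(x) = 0 ⇔ -x^2 + 4*x + 1 = 0.
  x^2 - 4*x - 1 = 0 has no rational roots; quadratic formula: x = (4 ± √20)/2.
  ⇒ x = 2 - sqrt(5) ≈ -0.2361, 2 + sqrt(5) ≈ 4.2361

f''(x) = 2*(4*x^2*(x - 2) + (2 - 3*x)*(x^2 + 1))/(x^2 + 1)^3
Second-derivative test at each critical point:
  f''(-0.2361) = 4.0125 > 0 → local minimum
  f''(4.2361) = -0.0125 < 0 → local maximum

Critical points: x = 2 - sqrt(5) ≈ -0.2361 (local minimum); x = 2 + sqrt(5) ≈ 4.2361 (local maximum)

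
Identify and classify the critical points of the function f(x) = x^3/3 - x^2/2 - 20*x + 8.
f'(x) = x^2 - x - 20

Solve f'(x) = 0:
  Factor: x^2 - x - 20 = (x - 5)*(x + 4) = 0.
  ⇒ x = -4, 5

f''(x) = 2*x - 1
Second-derivative test at each critical point:
  f''(-4) = -9 < 0 → local maximum
  f''(5) = 9 > 0 → local minimum

Critical points: x = -4 (local maximum); x = 5 (local minimum)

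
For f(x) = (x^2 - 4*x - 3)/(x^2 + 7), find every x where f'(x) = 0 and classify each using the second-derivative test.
f'(x) = 4*(x^2 + 5*x - 7)/(x^4 + 14*x^2 + 49)

Solve f'(x) = 0:
  f'(x) = 4*(x^2 + 5*x - 7)/(x^2 + 7)^2; the denominator is positive wherever f is defined, so f'(x) = 0 ⇔ 4*x^2 + 20*x - 28 = 0.
  Factor: 4*x^2 + 20*x - 28 = 4*(x^2 + 5*x - 7); x^2 + 5*x - 7 = 0 has no rational roots; quadratic formula: x = (-5 ± √53)/2.
  ⇒ x = -sqrt(53)/2 - 5/2 ≈ -6.1401, -5/2 + sqrt(53)/2 ≈ 1.1401

f''(x) = 4*(-2*x^3 - 15*x^2 + 42*x + 35)/(x^6 + 21*x^4 + 147*x^2 + 343)
Second-derivative test at each critical point:
  f''(-6.1401) = -0.0146 < 0 → local maximum
  f''(1.1401) = 0.4227 > 0 → local minimum

Critical points: x = -sqrt(53)/2 - 5/2 ≈ -6.1401 (local maximum); x = -5/2 + sqrt(53)/2 ≈ 1.1401 (local minimum)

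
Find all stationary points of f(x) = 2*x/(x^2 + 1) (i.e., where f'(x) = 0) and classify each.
f'(x) = 2*(1 - x^2)/(x^4 + 2*x^2 + 1)

Solve f'(x) = 0:
  f'(x) = -2*(x - 1)*(x + 1)/(x^2 + 1)^2; the denominator is positive wherever f is defined, so f'(x) = 0 ⇔ 2 - 2*x^2 = 0.
  Factor: 2 - 2*x^2 = -2*(x - 1)*(x + 1) = 0.
  ⇒ x = -1, 1

f''(x) = 4*x*(x^2 - 3)/(x^2 + 1)^3
Second-derivative test at each critical point:
  f''(-1) = 1 > 0 → local minimum
  f''(1) = -1 < 0 → local maximum

Critical points: x = -1 (local minimum); x = 1 (local maximum)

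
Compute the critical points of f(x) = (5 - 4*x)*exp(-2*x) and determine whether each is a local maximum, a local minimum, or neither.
f'(x) = 2*(4*x - 7)*exp(-2*x)

Solve f'(x) = 0:
  f'(x) = (8*x - 14)·exp(-2*x) and exp(-2*x) > 0 for every x, so f'(x) = 0 ⇔ 8*x - 14 = 0.
  Factor: 8*x - 14 = 2*(4*x - 7) = 0.
  ⇒ x = 7/4

f''(x) = 4*(9 - 4*x)*exp(-2*x)
Second-derivative test at each critical point:
  f''(7/4) = 0.2416 > 0 → local minimum

Critical points: x = 7/4 (local minimum)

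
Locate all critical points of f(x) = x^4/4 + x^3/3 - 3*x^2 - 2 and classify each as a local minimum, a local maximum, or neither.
f'(x) = x*(x^2 + x - 6)

Solve f'(x) = 0:
  Factor: x^3 + x^2 - 6*x = x*(x - 2)*(x + 3) = 0.
  ⇒ x = -3, 0, 2

f''(x) = 3*x^2 + 2*x - 6
Second-derivative test at each critical point:
  f''(-3) = 15 > 0 → local minimum
  f''(0) = -6 < 0 → local maximum
  f''(2) = 10 > 0 → local minimum

Critical points: x = -3 (local minimum); x = 0 (local maximum); x = 2 (local minimum)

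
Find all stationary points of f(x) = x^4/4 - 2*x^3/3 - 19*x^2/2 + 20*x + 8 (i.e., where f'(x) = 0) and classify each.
f'(x) = x^3 - 2*x^2 - 19*x + 20

Solve f'(x) = 0:
  Factor: x^3 - 2*x^2 - 19*x + 20 = (x - 5)*(x - 1)*(x + 4) = 0.
  ⇒ x = -4, 1, 5

f''(x) = 3*x^2 - 4*x - 19
Second-derivative test at each critical point:
  f''(-4) = 45 > 0 → local minimum
  f''(1) = -20 < 0 → local maximum
  f''(5) = 36 > 0 → local minimum

Critical points: x = -4 (local minimum); x = 1 (local maximum); x = 5 (local minimum)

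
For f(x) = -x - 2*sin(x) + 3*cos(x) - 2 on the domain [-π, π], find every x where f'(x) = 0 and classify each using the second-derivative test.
f'(x) = -3*sin(x) - 2*cos(x) - 1

Solve f'(x) = 0 on [-π, π]:
  f'(x) = 0 ⇔ -3*sin(x) - 2*cos(x) = 1. Write the left side as R·cos(x + φ) with R = √((-2)² + 3²) = sqrt(13), cos φ = -2*sqrt(13)/13, sin φ = 3*sqrt(13)/13; then cos(x + φ) = sqrt(13)/13. Solve for x and keep the solutions lying in [-π, π].
  ⇒ x = atan((-4*sqrt(3) - 3)/(-2 + 6*sqrt(3))) ≈ -0.8690, atan((-3 + 4*sqrt(3))/(-6*sqrt(3) - 2)) + pi ≈ 2.8346

f''(x) = 2*sin(x) - 3*cos(x)
Second-derivative test at each critical point:
  f''(-0.8690) = -3.4641 < 0 → local maximum
  f''(2.8346) = 3.4641 > 0 → local minimum

Critical points: x = atan((-4*sqrt(3) - 3)/(-2 + 6*sqrt(3))) ≈ -0.8690 (local maximum); x = atan((-3 + 4*sqrt(3))/(-6*sqrt(3) - 2)) + pi ≈ 2.8346 (local minimum)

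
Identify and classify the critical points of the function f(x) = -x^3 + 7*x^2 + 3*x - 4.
f'(x) = -3*x^2 + 14*x + 3

Solve f'(x) = 0:
  3*x^2 - 14*x - 3 = 0 has no rational roots; quadratic formula: x = (14 ± √232)/6.
  ⇒ x = 7/3 - sqrt(58)/3 ≈ -0.2053, 7/3 + sqrt(58)/3 ≈ 4.8719

f''(x) = 14 - 6*x
Second-derivative test at each critical point:
  f''(-0.2053) = 15.2315 > 0 → local minimum
  f''(4.8719) = -15.2315 < 0 → local maximum

Critical points: x = 7/3 - sqrt(58)/3 ≈ -0.2053 (local minimum); x = 7/3 + sqrt(58)/3 ≈ 4.8719 (local maximum)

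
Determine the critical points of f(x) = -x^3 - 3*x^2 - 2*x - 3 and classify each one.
f'(x) = -3*x^2 - 6*x - 2

Solve f'(x) = 0:
  3*x^2 + 6*x + 2 = 0 has no rational roots; quadratic formula: x = (-6 ± √12)/6.
  ⇒ x = -1 - sqrt(3)/3 ≈ -1.5774, -1 + sqrt(3)/3 ≈ -0.4226

f''(x) = -6*x - 6
Second-derivative test at each critical point:
  f''(-1.5774) = 3.4641 > 0 → local minimum
  f''(-0.4226) = -3.4641 < 0 → local maximum

Critical points: x = -1 - sqrt(3)/3 ≈ -1.5774 (local minimum); x = -1 + sqrt(3)/3 ≈ -0.4226 (local maximum)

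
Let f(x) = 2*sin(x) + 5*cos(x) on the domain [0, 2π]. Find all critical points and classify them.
f'(x) = -5*sin(x) + 2*cos(x)

Solve f'(x) = 0 on [0, 2π]:
  f'(x) = 0 ⇔ 2*cos(x) = 5*sin(x) ⇔ tan(x) = 2/5, i.e. x = arctan(2/5) + nπ; keep the solutions lying in [0, 2π].
  ⇒ x = atan(2/5) ≈ 0.3805, atan(2/5) + pi ≈ 3.5221

f''(x) = -2*sin(x) - 5*cos(x)
Second-derivative test at each critical point:
  f''(0.3805) = -5.3852 < 0 → local maximum
  f''(3.5221) = 5.3852 > 0 → local minimum

Critical points: x = atan(2/5) ≈ 0.3805 (local maximum); x = atan(2/5) + pi ≈ 3.5221 (local minimum)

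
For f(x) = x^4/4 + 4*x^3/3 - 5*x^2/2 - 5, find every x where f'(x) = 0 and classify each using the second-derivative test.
f'(x) = x*(x^2 + 4*x - 5)

Solve f'(x) = 0:
  Factor: x^3 + 4*x^2 - 5*x = x*(x - 1)*(x + 5) = 0.
  ⇒ x = -5, 0, 1

f''(x) = 3*x^2 + 8*x - 5
Second-derivative test at each critical point:
  f''(-5) = 30 > 0 → local minimum
  f''(0) = -5 < 0 → local maximum
  f''(1) = 6 > 0 → local minimum

Critical points: x = -5 (local minimum); x = 0 (local maximum); x = 1 (local minimum)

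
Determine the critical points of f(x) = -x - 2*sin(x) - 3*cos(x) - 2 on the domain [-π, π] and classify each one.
f'(x) = 3*sin(x) - 2*cos(x) - 1

Solve f'(x) = 0 on [-π, π]:
  f'(x) = 0 ⇔ 3*sin(x) - 2*cos(x) = 1. Write the left side as R·cos(x + φ) with R = √((-2)² + (-3)²) = sqrt(13), cos φ = -2*sqrt(13)/13, sin φ = -3*sqrt(13)/13; then cos(x + φ) = sqrt(13)/13. Solve for x and keep the solutions lying in [-π, π].
  ⇒ x = -pi + atan((3 - 4*sqrt(3))/(-6*sqrt(3) - 2)) ≈ -2.8346, atan((3 + 4*sqrt(3))/(-2 + 6*sqrt(3))) ≈ 0.8690

f''(x) = 2*sin(x) + 3*cos(x)
Second-derivative test at each critical point:
  f''(-2.8346) = -3.4641 < 0 → local maximum
  f''(0.8690) = 3.4641 > 0 → local minimum

Critical points: x = -pi + atan((3 - 4*sqrt(3))/(-6*sqrt(3) - 2)) ≈ -2.8346 (local maximum); x = atan((3 + 4*sqrt(3))/(-2 + 6*sqrt(3))) ≈ 0.8690 (local minimum)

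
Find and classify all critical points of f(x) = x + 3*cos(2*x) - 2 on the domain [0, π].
f'(x) = 1 - 6*sin(2*x)

Solve f'(x) = 0 on [0, π]:
  f'(x) = 0 ⇔ sin(2*x) = 1/6, i.e. 2*x = arcsin(1/6) + 2nπ or 2*x = π − arcsin(1/6) + 2nπ; keep the solutions lying in [0, π].
  ⇒ x = asin(1/6)/2 ≈ 0.0837, -asin(1/6)/2 + pi/2 ≈ 1.4871

f''(x) = -12*cos(2*x)
Second-derivative test at each critical point:
  f''(0.0837) = -11.8322 < 0 → local maximum
  f''(1.4871) = 11.8322 > 0 → local minimum

Critical points: x = asin(1/6)/2 ≈ 0.0837 (local maximum); x = -asin(1/6)/2 + pi/2 ≈ 1.4871 (local minimum)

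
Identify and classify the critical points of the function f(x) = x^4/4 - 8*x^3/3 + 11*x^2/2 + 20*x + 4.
f'(x) = x^3 - 8*x^2 + 11*x + 20

Solve f'(x) = 0:
  Factor: x^3 - 8*x^2 + 11*x + 20 = (x - 5)*(x - 4)*(x + 1) = 0.
  ⇒ x = -1, 4, 5

f''(x) = 3*x^2 - 16*x + 11
Second-derivative test at each critical point:
  f''(-1) = 30 > 0 → local minimum
  f''(4) = -5 < 0 → local maximum
  f''(5) = 6 > 0 → local minimum

Critical points: x = -1 (local minimum); x = 4 (local maximum); x = 5 (local minimum)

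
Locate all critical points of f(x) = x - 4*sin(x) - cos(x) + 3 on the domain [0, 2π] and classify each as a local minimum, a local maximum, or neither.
f'(x) = sin(x) - 4*cos(x) + 1

Solve f'(x) = 0 on [0, 2π]:
  f'(x) = 0 ⇔ sin(x) - 4*cos(x) = -1. Write the left side as R·cos(x + φ) with R = √((-4)² + (-1)²) = sqrt(17), cos φ = -4*sqrt(17)/17, sin φ = -sqrt(17)/17; then cos(x + φ) = -sqrt(17)/17. Solve for x and keep the solutions lying in [0, 2π].
  ⇒ x = atan(15/8) ≈ 1.0808, 3*pi/2 ≈ 4.7124

f''(x) = 4*sin(x) + cos(x)
Second-derivative test at each critical point:
  f''(1.0808) = 4 > 0 → local minimum
  f''(4.7124) = -4 < 0 → local maximum

Critical points: x = atan(15/8) ≈ 1.0808 (local minimum); x = 3*pi/2 ≈ 4.7124 (local maximum)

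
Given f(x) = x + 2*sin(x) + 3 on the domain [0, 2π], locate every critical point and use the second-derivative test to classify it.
f'(x) = 2*cos(x) + 1

Solve f'(x) = 0 on [0, 2π]:
  f'(x) = 0 ⇔ cos(x) = -1/2, i.e. x = ±arccos(-1/2) + 2nπ; keep the solutions lying in [0, 2π].
  ⇒ x = 2*pi/3 ≈ 2.0944, 4*pi/3 ≈ 4.1888

f''(x) = -2*sin(x)
Second-derivative test at each critical point:
  f''(2.0944) = -1.7321 < 0 → local maximum
  f''(4.1888) = 1.7321 > 0 → local minimum

Critical points: x = 2*pi/3 ≈ 2.0944 (local maximum); x = 4*pi/3 ≈ 4.1888 (local minimum)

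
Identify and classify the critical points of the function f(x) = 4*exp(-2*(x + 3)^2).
f'(x) = 16*(-x - 3)*exp(-2*(x + 3)^2)

Solve f'(x) = 0:
  f'(x) = (-16*x - 48)·exp(-2*(x + 3)^2) and exp(-2*(x + 3)^2) > 0 for every x, so f'(x) = 0 ⇔ -16*x - 48 = 0.
  Factor: -16*x - 48 = -16*(x + 3) = 0.
  ⇒ x = -3

f''(x) = 16*(4*(x + 3)^2 - 1)*exp(-2*(x + 3)^2)
Second-derivative test at each critical point:
  f''(-3) = -16 < 0 → local maximum

Critical points: x = -3 (local maximum)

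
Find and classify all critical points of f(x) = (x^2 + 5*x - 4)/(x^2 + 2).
f'(x) = (-5*x^2 + 12*x + 10)/(x^4 + 4*x^2 + 4)

Solve f'(x) = 0:
  f'(x) = -(5*x^2 - 12*x - 10)/(x^2 + 2)^2; the denominator is positive wherever f is defined, so f'(x) = 0 ⇔ -5*x^2 + 12*x + 10 = 0.
  5*x^2 - 12*x - 10 = 0 has no rational roots; quadratic formula: x = (12 ± √344)/10.
  ⇒ x = 6/5 - sqrt(86)/5 ≈ -0.6547, 6/5 + sqrt(86)/5 ≈ 3.0547

f''(x) = 2*(5*x^3 - 18*x^2 - 30*x + 12)/(x^6 + 6*x^4 + 12*x^2 + 8)
Second-derivative test at each critical point:
  f''(-0.6547) = 3.1444 > 0 → local minimum
  f''(3.0547) = -0.1444 < 0 → local maximum

Critical points: x = 6/5 - sqrt(86)/5 ≈ -0.6547 (local minimum); x = 6/5 + sqrt(86)/5 ≈ 3.0547 (local maximum)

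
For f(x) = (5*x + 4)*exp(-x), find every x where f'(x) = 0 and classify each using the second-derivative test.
f'(x) = (1 - 5*x)*exp(-x)

Solve f'(x) = 0:
  f'(x) = (1 - 5*x)·exp(-x) and exp(-x) > 0 for every x, so f'(x) = 0 ⇔ 1 - 5*x = 0.
  1 - 5*x = 0.
  ⇒ x = 1/5

f''(x) = (5*x - 6)*exp(-x)
Second-derivative test at each critical point:
  f''(1/5) = -4.0937 < 0 → local maximum

Critical points: x = 1/5 (local maximum)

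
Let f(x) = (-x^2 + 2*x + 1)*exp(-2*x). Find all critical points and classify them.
f'(x) = 2*x*(x - 3)*exp(-2*x)

Solve f'(x) = 0:
  f'(x) = (2*x^2 - 6*x)·exp(-2*x) and exp(-2*x) > 0 for every x, so f'(x) = 0 ⇔ 2*x^2 - 6*x = 0.
  Factor: 2*x^2 - 6*x = 2*x*(x - 3) = 0.
  ⇒ x = 0, 3

f''(x) = 2*(-2*x^2 + 8*x - 3)*exp(-2*x)
Second-derivative test at each critical point:
  f''(0) = -6 < 0 → local maximum
  f''(3) = 0.0149 > 0 → local minimum

Critical points: x = 0 (local maximum); x = 3 (local minimum)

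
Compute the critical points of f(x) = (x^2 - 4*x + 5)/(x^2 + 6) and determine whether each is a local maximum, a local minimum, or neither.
f'(x) = 2*(2*x^2 + x - 12)/(x^4 + 12*x^2 + 36)

Solve f'(x) = 0:
  f'(x) = 2*(2*x^2 + x - 12)/(x^2 + 6)^2; the denominator is positive wherever f is defined, so f'(x) = 0 ⇔ 4*x^2 + 2*x - 24 = 0.
  Factor: 4*x^2 + 2*x - 24 = 2*(2*x^2 + x - 12); 2*x^2 + x - 12 = 0 has no rational roots; quadratic formula: x = (-1 ± √97)/4.
  ⇒ x = -sqrt(97)/4 - 1/4 ≈ -2.7122, -1/4 + sqrt(97)/4 ≈ 2.2122

f''(x) = 2*(-4*x^3 - 3*x^2 + 72*x + 6)/(x^6 + 18*x^4 + 108*x^2 + 216)
Second-derivative test at each critical point:
  f''(-2.7122) = -0.1104 < 0 → local maximum
  f''(2.2122) = 0.1660 > 0 → local minimum

Critical points: x = -sqrt(97)/4 - 1/4 ≈ -2.7122 (local maximum); x = -1/4 + sqrt(97)/4 ≈ 2.2122 (local minimum)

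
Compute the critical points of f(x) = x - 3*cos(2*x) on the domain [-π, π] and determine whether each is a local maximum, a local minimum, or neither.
f'(x) = 6*sin(2*x) + 1

Solve f'(x) = 0 on [-π, π]:
  f'(x) = 0 ⇔ sin(2*x) = -1/6, i.e. 2*x = arcsin(-1/6) + 2nπ or 2*x = π − arcsin(-1/6) + 2nπ; keep the solutions lying in [-π, π].
  ⇒ x = -pi/2 + asin(1/6)/2 ≈ -1.4871, -asin(1/6)/2 ≈ -0.0837, asin(1/6)/2 + pi/2 ≈ 1.6545, pi - asin(1/6)/2 ≈ 3.0579

f''(x) = 12*cos(2*x)
Second-derivative test at each critical point:
  f''(-1.4871) = -11.8322 < 0 → local maximum
  f''(-0.0837) = 11.8322 > 0 → local minimum
  f''(1.6545) = -11.8322 < 0 → local maximum
  f''(3.0579) = 11.8322 > 0 → local minimum

Critical points: x = -pi/2 + asin(1/6)/2 ≈ -1.4871 (local maximum); x = -asin(1/6)/2 ≈ -0.0837 (local minimum); x = asin(1/6)/2 + pi/2 ≈ 1.6545 (local maximum); x = pi - asin(1/6)/2 ≈ 3.0579 (local minimum)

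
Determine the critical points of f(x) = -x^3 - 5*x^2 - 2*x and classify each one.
f'(x) = -3*x^2 - 10*x - 2

Solve f'(x) = 0:
  3*x^2 + 10*x + 2 = 0 has no rational roots; quadratic formula: x = (-10 ± √76)/6.
  ⇒ x = -5/3 - sqrt(19)/3 ≈ -3.1196, -5/3 + sqrt(19)/3 ≈ -0.2137

f''(x) = -6*x - 10
Second-derivative test at each critical point:
  f''(-3.1196) = 8.7178 > 0 → local minimum
  f''(-0.2137) = -8.7178 < 0 → local maximum

Critical points: x = -5/3 - sqrt(19)/3 ≈ -3.1196 (local minimum); x = -5/3 + sqrt(19)/3 ≈ -0.2137 (local maximum)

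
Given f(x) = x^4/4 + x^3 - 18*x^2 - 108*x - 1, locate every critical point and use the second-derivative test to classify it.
f'(x) = x^3 + 3*x^2 - 36*x - 108

Solve f'(x) = 0:
  Factor: x^3 + 3*x^2 - 36*x - 108 = (x - 6)*(x + 3)*(x + 6) = 0.
  ⇒ x = -6, -3, 6

f''(x) = 3*x^2 + 6*x - 36
Second-derivative test at each critical point:
  f''(-6) = 36 > 0 → local minimum
  f''(-3) = -27 < 0 → local maximum
  f''(6) = 108 > 0 → local minimum

Critical points: x = -6 (local minimum); x = -3 (local maximum); x = 6 (local minimum)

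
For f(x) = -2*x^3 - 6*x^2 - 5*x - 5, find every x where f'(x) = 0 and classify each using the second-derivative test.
f'(x) = -6*x^2 - 12*x - 5

Solve f'(x) = 0:
  6*x^2 + 12*x + 5 = 0 has no rational roots; quadratic formula: x = (-12 ± √24)/12.
  ⇒ x = -1 - sqrt(6)/6 ≈ -1.4082, -1 + sqrt(6)/6 ≈ -0.5918

f''(x) = -12*x - 12
Second-derivative test at each critical point:
  f''(-1.4082) = 4.8990 > 0 → local minimum
  f''(-0.5918) = -4.8990 < 0 → local maximum

Critical points: x = -1 - sqrt(6)/6 ≈ -1.4082 (local minimum); x = -1 + sqrt(6)/6 ≈ -0.5918 (local maximum)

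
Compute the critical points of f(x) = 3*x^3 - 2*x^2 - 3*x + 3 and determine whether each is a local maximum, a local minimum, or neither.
f'(x) = 9*x^2 - 4*x - 3

Solve f'(x) = 0:
  9*x^2 - 4*x - 3 = 0 has no rational roots; quadratic formula: x = (4 ± √124)/18.
  ⇒ x = 2/9 - sqrt(31)/9 ≈ -0.3964, 2/9 + sqrt(31)/9 ≈ 0.8409

f''(x) = 18*x - 4
Second-derivative test at each critical point:
  f''(-0.3964) = -11.1355 < 0 → local maximum
  f''(0.8409) = 11.1355 > 0 → local minimum

Critical points: x = 2/9 - sqrt(31)/9 ≈ -0.3964 (local maximum); x = 2/9 + sqrt(31)/9 ≈ 0.8409 (local minimum)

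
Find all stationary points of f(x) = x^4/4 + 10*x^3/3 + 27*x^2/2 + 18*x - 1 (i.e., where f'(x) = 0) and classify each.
f'(x) = x^3 + 10*x^2 + 27*x + 18

Solve f'(x) = 0:
  Factor: x^3 + 10*x^2 + 27*x + 18 = (x + 1)*(x + 3)*(x + 6) = 0.
  ⇒ x = -6, -3, -1

f''(x) = 3*x^2 + 20*x + 27
Second-derivative test at each critical point:
  f''(-6) = 15 > 0 → local minimum
  f''(-3) = -6 < 0 → local maximum
  f''(-1) = 10 > 0 → local minimum

Critical points: x = -6 (local minimum); x = -3 (local maximum); x = -1 (local minimum)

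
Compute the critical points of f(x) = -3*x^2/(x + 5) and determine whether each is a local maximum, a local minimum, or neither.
f'(x) = 3*x*(-x - 10)/(x + 5)^2

Solve f'(x) = 0:
  f'(x) = -3*x*(x + 10)/(x + 5)^2; the denominator is positive wherever f is defined, so f'(x) = 0 ⇔ -3*x^2 - 30*x = 0.
  Factor: -3*x^2 - 30*x = -3*x*(x + 10) = 0.
  ⇒ x = -10, 0

f''(x) = -150/(x^3 + 15*x^2 + 75*x + 125)
Second-derivative test at each critical point:
  f''(-10) = 6/5 > 0 → local minimum
  f''(0) = -6/5 < 0 → local maximum

Critical points: x = -10 (local minimum); x = 0 (local maximum)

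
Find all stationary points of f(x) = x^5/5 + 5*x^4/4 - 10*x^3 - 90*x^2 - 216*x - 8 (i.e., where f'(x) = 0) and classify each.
f'(x) = x^4 + 5*x^3 - 30*x^2 - 180*x - 216

Solve f'(x) = 0:
  Factor: x^4 + 5*x^3 - 30*x^2 - 180*x - 216 = (x - 6)*(x + 2)*(x + 3)*(x + 6) = 0.
  ⇒ x = -6, -3, -2, 6

f''(x) = 4*x^3 + 15*x^2 - 60*x - 180
Second-derivative test at each critical point:
  f''(-6) = -144 < 0 → local maximum
  f''(-3) = 27 > 0 → local minimum
  f''(-2) = -32 < 0 → local maximum
  f''(6) = 864 > 0 → local minimum

Critical points: x = -6 (local maximum); x = -3 (local minimum); x = -2 (local maximum); x = 6 (local minimum)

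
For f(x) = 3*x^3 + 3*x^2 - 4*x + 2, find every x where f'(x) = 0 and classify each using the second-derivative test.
f'(x) = 9*x^2 + 6*x - 4

Solve f'(x) = 0:
  9*x^2 + 6*x - 4 = 0 has no rational roots; quadratic formula: x = (-6 ± √180)/18.
  ⇒ x = -sqrt(5)/3 - 1/3 ≈ -1.0787, -1/3 + sqrt(5)/3 ≈ 0.4120

f''(x) = 18*x + 6
Second-derivative test at each critical point:
  f''(-1.0787) = -13.4164 < 0 → local maximum
  f''(0.4120) = 13.4164 > 0 → local minimum

Critical points: x = -sqrt(5)/3 - 1/3 ≈ -1.0787 (local maximum); x = -1/3 + sqrt(5)/3 ≈ 0.4120 (local minimum)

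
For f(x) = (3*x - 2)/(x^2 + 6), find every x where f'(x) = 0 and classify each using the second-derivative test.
f'(x) = (-3*x^2 + 4*x + 18)/(x^4 + 12*x^2 + 36)

Solve f'(x) = 0:
  f'(x) = -(3*x^2 - 4*x - 18)/(x^2 + 6)^2; the denominator is positive wherever f is defined, so f'(x) = 0 ⇔ -3*x^2 + 4*x + 18 = 0.
  3*x^2 - 4*x - 18 = 0 has no rational roots; quadratic formula: x = (4 ± √232)/6.
  ⇒ x = 2/3 - sqrt(58)/3 ≈ -1.8719, 2/3 + sqrt(58)/3 ≈ 3.2053

f''(x) = 2*(4*x^2*(3*x - 2) + (2 - 9*x)*(x^2 + 6))/(x^2 + 6)^3
Second-derivative test at each critical point:
  f''(-1.8719) = 0.1686 > 0 → local minimum
  f''(3.2053) = -0.0575 < 0 → local maximum

Critical points: x = 2/3 - sqrt(58)/3 ≈ -1.8719 (local minimum); x = 2/3 + sqrt(58)/3 ≈ 3.2053 (local maximum)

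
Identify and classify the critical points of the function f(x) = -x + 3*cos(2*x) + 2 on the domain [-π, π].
f'(x) = -6*sin(2*x) - 1

Solve f'(x) = 0 on [-π, π]:
  f'(x) = 0 ⇔ sin(2*x) = -1/6, i.e. 2*x = arcsin(-1/6) + 2nπ or 2*x = π − arcsin(-1/6) + 2nπ; keep the solutions lying in [-π, π].
  ⇒ x = -pi/2 + asin(1/6)/2 ≈ -1.4871, -asin(1/6)/2 ≈ -0.0837, asin(1/6)/2 + pi/2 ≈ 1.6545, pi - asin(1/6)/2 ≈ 3.0579

f''(x) = -12*cos(2*x)
Second-derivative test at each critical point:
  f''(-1.4871) = 11.8322 > 0 → local minimum
  f''(-0.0837) = -11.8322 < 0 → local maximum
  f''(1.6545) = 11.8322 > 0 → local minimum
  f''(3.0579) = -11.8322 < 0 → local maximum

Critical points: x = -pi/2 + asin(1/6)/2 ≈ -1.4871 (local minimum); x = -asin(1/6)/2 ≈ -0.0837 (local maximum); x = asin(1/6)/2 + pi/2 ≈ 1.6545 (local minimum); x = pi - asin(1/6)/2 ≈ 3.0579 (local maximum)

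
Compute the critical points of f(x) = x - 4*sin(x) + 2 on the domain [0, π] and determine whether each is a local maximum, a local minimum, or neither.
f'(x) = 1 - 4*cos(x)

Solve f'(x) = 0 on [0, π]:
  f'(x) = 0 ⇔ cos(x) = 1/4, i.e. x = ±arccos(1/4) + 2nπ; keep the solutions lying in [0, π].
  ⇒ x = acos(1/4) ≈ 1.3181

f''(x) = 4*sin(x)
Second-derivative test at each critical point:
  f''(1.3181) = 3.8730 > 0 → local minimum

Critical points: x = acos(1/4) ≈ 1.3181 (local minimum)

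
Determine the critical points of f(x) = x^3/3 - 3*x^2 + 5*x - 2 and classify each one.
f'(x) = x^2 - 6*x + 5

Solve f'(x) = 0:
  Factor: x^2 - 6*x + 5 = (x - 5)*(x - 1) = 0.
  ⇒ x = 1, 5

f''(x) = 2*x - 6
Second-derivative test at each critical point:
  f''(1) = -4 < 0 → local maximum
  f''(5) = 4 > 0 → local minimum

Critical points: x = 1 (local maximum); x = 5 (local minimum)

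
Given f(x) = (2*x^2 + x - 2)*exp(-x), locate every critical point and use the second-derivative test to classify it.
f'(x) = (-2*x^2 + 3*x + 3)*exp(-x)

Solve f'(x) = 0:
  f'(x) = (-2*x^2 + 3*x + 3)·exp(-x) and exp(-x) > 0 for every x, so f'(x) = 0 ⇔ -2*x^2 + 3*x + 3 = 0.
  2*x^2 - 3*x - 3 = 0 has no rational roots; quadratic formula: x = (3 ± √33)/4.
  ⇒ x = 3/4 - sqrt(33)/4 ≈ -0.6861, 3/4 + sqrt(33)/4 ≈ 2.1861

f''(x) = x*(2*x - 7)*exp(-x)
Second-derivative test at each critical point:
  f''(-0.6861) = 11.4089 > 0 → local minimum
  f''(2.1861) = -0.6454 < 0 → local maximum

Critical points: x = 3/4 - sqrt(33)/4 ≈ -0.6861 (local minimum); x = 3/4 + sqrt(33)/4 ≈ 2.1861 (local maximum)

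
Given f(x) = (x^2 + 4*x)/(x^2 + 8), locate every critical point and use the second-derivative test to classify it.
f'(x) = 4*(-x^2 + 4*x + 8)/(x^4 + 16*x^2 + 64)

Solve f'(x) = 0:
  f'(x) = -4*(x^2 - 4*x - 8)/(x^2 + 8)^2; the denominator is positive wherever f is defined, so f'(x) = 0 ⇔ -4*x^2 + 16*x + 32 = 0.
  Factor: -4*x^2 + 16*x + 32 = -4*(x^2 - 4*x - 8); x^2 - 4*x - 8 = 0 has no rational roots; quadratic formula: x = (4 ± √48)/2.
  ⇒ x = 2 - 2*sqrt(3) ≈ -1.4641, 2 + 2*sqrt(3) ≈ 5.4641

f''(x) = 8*(x^3 - 6*x^2 - 24*x + 16)/(x^6 + 24*x^4 + 192*x^2 + 512)
Second-derivative test at each critical point:
  f''(-1.4641) = 0.2693 > 0 → local minimum
  f''(5.4641) = -0.0193 < 0 → local maximum

Critical points: x = 2 - 2*sqrt(3) ≈ -1.4641 (local minimum); x = 2 + 2*sqrt(3) ≈ 5.4641 (local maximum)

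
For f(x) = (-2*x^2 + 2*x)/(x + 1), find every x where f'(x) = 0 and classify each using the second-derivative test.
f'(x) = 2*(-x^2 - 2*x + 1)/(x^2 + 2*x + 1)

Solve f'(x) = 0:
  f'(x) = -2*(x^2 + 2*x - 1)/(x + 1)^2; the denominator is positive wherever f is defined, so f'(x) = 0 ⇔ -2*x^2 - 4*x + 2 = 0.
  Factor: -2*x^2 - 4*x + 2 = -2*(x^2 + 2*x - 1); x^2 + 2*x - 1 = 0 has no rational roots; quadratic formula: x = (-2 ± √8)/2.
  ⇒ x = -sqrt(2) - 1 ≈ -2.4142, -1 + sqrt(2) ≈ 0.4142

f''(x) = -8/(x^3 + 3*x^2 + 3*x + 1)
Second-derivative test at each critical point:
  f''(-2.4142) = 2.8284 > 0 → local minimum
  f''(0.4142) = -2.8284 < 0 → local maximum

Critical points: x = -sqrt(2) - 1 ≈ -2.4142 (local minimum); x = -1 + sqrt(2) ≈ 0.4142 (local maximum)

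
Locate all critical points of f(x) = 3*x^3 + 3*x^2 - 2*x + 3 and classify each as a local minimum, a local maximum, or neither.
f'(x) = 9*x^2 + 6*x - 2

Solve f'(x) = 0:
  9*x^2 + 6*x - 2 = 0 has no rational roots; quadratic formula: x = (-6 ± √108)/18.
  ⇒ x = -sqrt(3)/3 - 1/3 ≈ -0.9107, -1/3 + sqrt(3)/3 ≈ 0.2440

f''(x) = 18*x + 6
Second-derivative test at each critical point:
  f''(-0.9107) = -10.3923 < 0 → local maximum
  f''(0.2440) = 10.3923 > 0 → local minimum

Critical points: x = -sqrt(3)/3 - 1/3 ≈ -0.9107 (local maximum); x = -1/3 + sqrt(3)/3 ≈ 0.2440 (local minimum)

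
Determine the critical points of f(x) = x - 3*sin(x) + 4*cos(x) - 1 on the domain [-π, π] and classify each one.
f'(x) = -4*sin(x) - 3*cos(x) + 1

Solve f'(x) = 0 on [-π, π]:
  f'(x) = 0 ⇔ -4*sin(x) - 3*cos(x) = -1. Write the left side as R·cos(x + φ) with R = √((-3)² + 4²) = 5, cos φ = -3/5, sin φ = 4/5; then cos(x + φ) = -1/5. Solve for x and keep the solutions lying in [-π, π].
  ⇒ x = atan((4 - 6*sqrt(6))/(3 + 8*sqrt(6))) ≈ -0.4421, atan((4 + 6*sqrt(6))/(3 - 8*sqrt(6))) + pi ≈ 2.2967

f''(x) = 3*sin(x) - 4*cos(x)
Second-derivative test at each critical point:
  f''(-0.4421) = -4.8990 < 0 → local maximum
  f''(2.2967) = 4.8990 > 0 → local minimum

Critical points: x = atan((4 - 6*sqrt(6))/(3 + 8*sqrt(6))) ≈ -0.4421 (local maximum); x = atan((4 + 6*sqrt(6))/(3 - 8*sqrt(6))) + pi ≈ 2.2967 (local minimum)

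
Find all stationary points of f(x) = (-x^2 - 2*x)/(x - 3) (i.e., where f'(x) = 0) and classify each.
f'(x) = (-x^2 + 6*x + 6)/(x^2 - 6*x + 9)

Solve f'(x) = 0:
  f'(x) = -(x^2 - 6*x - 6)/(x - 3)^2; the denominator is positive wherever f is defined, so f'(x) = 0 ⇔ -x^2 + 6*x + 6 = 0.
  x^2 - 6*x - 6 = 0 has no rational roots; quadratic formula: x = (6 ± √60)/2.
  ⇒ x = 3 - sqrt(15) ≈ -0.8730, 3 + sqrt(15) ≈ 6.8730

f''(x) = -30/(x^3 - 9*x^2 + 27*x - 27)
Second-derivative test at each critical point:
  f''(-0.8730) = 0.5164 > 0 → local minimum
  f''(6.8730) = -0.5164 < 0 → local maximum

Critical points: x = 3 - sqrt(15) ≈ -0.8730 (local minimum); x = 3 + sqrt(15) ≈ 6.8730 (local maximum)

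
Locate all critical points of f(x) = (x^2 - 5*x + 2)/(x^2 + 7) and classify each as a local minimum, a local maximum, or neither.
f'(x) = 5*(x^2 + 2*x - 7)/(x^4 + 14*x^2 + 49)

Solve f'(x) = 0:
  f'(x) = 5*(x^2 + 2*x - 7)/(x^2 + 7)^2; the denominator is positive wherever f is defined, so f'(x) = 0 ⇔ 5*x^2 + 10*x - 35 = 0.
  Factor: 5*x^2 + 10*x - 35 = 5*(x^2 + 2*x - 7); x^2 + 2*x - 7 = 0 has no rational roots; quadratic formula: x = (-2 ± √32)/2.
  ⇒ x = -2*sqrt(2) - 1 ≈ -3.8284, -1 + 2*sqrt(2) ≈ 1.8284

f''(x) = 10*(-x^3 - 3*x^2 + 21*x + 7)/(x^6 + 21*x^4 + 147*x^2 + 343)
Second-derivative test at each critical point:
  f''(-3.8284) = -0.0603 < 0 → local maximum
  f''(1.8284) = 0.2644 > 0 → local minimum

Critical points: x = -2*sqrt(2) - 1 ≈ -3.8284 (local maximum); x = -1 + 2*sqrt(2) ≈ 1.8284 (local minimum)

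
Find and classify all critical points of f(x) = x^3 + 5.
f'(x) = 3*x^2

Solve f'(x) = 0:
  ⇒ x = 0

f''(x) = 6*x
Second-derivative test at each critical point:
  f''(0) = 0, so the second-derivative test is inconclusive; use the first-derivative test: f'(-1/4) = 0.1875, f'(1/4) = 0.1875 — f' is positive on both sides (no sign change) → neither a local maximum nor a local minimum

Critical points: x = 0 (neither)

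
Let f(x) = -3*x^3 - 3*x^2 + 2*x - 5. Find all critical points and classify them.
f'(x) = -9*x^2 - 6*x + 2

Solve f'(x) = 0:
  9*x^2 + 6*x - 2 = 0 has no rational roots; quadratic formula: x = (-6 ± √108)/18.
  ⇒ x = -sqrt(3)/3 - 1/3 ≈ -0.9107, -1/3 + sqrt(3)/3 ≈ 0.2440

f''(x) = -18*x - 6
Second-derivative test at each critical point:
  f''(-0.9107) = 10.3923 > 0 → local minimum
  f''(0.2440) = -10.3923 < 0 → local maximum

Critical points: x = -sqrt(3)/3 - 1/3 ≈ -0.9107 (local minimum); x = -1/3 + sqrt(3)/3 ≈ 0.2440 (local maximum)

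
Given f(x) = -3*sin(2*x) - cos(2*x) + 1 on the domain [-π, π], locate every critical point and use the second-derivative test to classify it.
f'(x) = 2*sin(2*x) - 6*cos(2*x)

Solve f'(x) = 0 on [-π, π]:
  f'(x) = 0 ⇔ -3*cos(2*x) = -sin(2*x) ⇔ tan(2*x) = 3, i.e. 2*x = arctan(3) + nπ; keep the solutions lying in [-π, π].
  ⇒ x = -pi + atan(3)/2 ≈ -2.5171, -pi/2 + atan(3)/2 ≈ -0.9463, atan(3)/2 ≈ 0.6245, atan(3)/2 + pi/2 ≈ 2.1953

f''(x) = 12*sin(2*x) + 4*cos(2*x)
Second-derivative test at each critical point:
  f''(-2.5171) = 12.6491 > 0 → local minimum
  f''(-0.9463) = -12.6491 < 0 → local maximum
  f''(0.6245) = 12.6491 > 0 → local minimum
  f''(2.1953) = -12.6491 < 0 → local maximum

Critical points: x = -pi + atan(3)/2 ≈ -2.5171 (local minimum); x = -pi/2 + atan(3)/2 ≈ -0.9463 (local maximum); x = atan(3)/2 ≈ 0.6245 (local minimum); x = atan(3)/2 + pi/2 ≈ 2.1953 (local maximum)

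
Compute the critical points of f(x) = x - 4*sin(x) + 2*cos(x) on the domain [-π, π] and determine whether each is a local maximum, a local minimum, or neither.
f'(x) = -2*sin(x) - 4*cos(x) + 1

Solve f'(x) = 0 on [-π, π]:
  f'(x) = 0 ⇔ -2*sin(x) - 4*cos(x) = -1. Write the left side as R·cos(x + φ) with R = √((-4)² + 2²) = 2*sqrt(5), cos φ = -2*sqrt(5)/5, sin φ = sqrt(5)/5; then cos(x + φ) = -sqrt(5)/10. Solve for x and keep the solutions lying in [-π, π].
  ⇒ x = atan((1 - 2*sqrt(19))/(2 + sqrt(19))) ≈ -0.8816, atan((1 + 2*sqrt(19))/(2 - sqrt(19))) + pi ≈ 1.8089

f''(x) = 4*sin(x) - 2*cos(x)
Second-derivative test at each critical point:
  f''(-0.8816) = -4.3589 < 0 → local maximum
  f''(1.8089) = 4.3589 > 0 → local minimum

Critical points: x = atan((1 - 2*sqrt(19))/(2 + sqrt(19))) ≈ -0.8816 (local maximum); x = atan((1 + 2*sqrt(19))/(2 - sqrt(19))) + pi ≈ 1.8089 (local minimum)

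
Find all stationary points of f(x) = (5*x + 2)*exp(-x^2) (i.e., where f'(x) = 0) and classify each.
f'(x) = (-2*x*(5*x + 2) + 5)*exp(-x^2)

Solve f'(x) = 0:
  f'(x) = (-10*x^2 - 4*x + 5)·exp(-x^2) and exp(-x^2) > 0 for every x, so f'(x) = 0 ⇔ -10*x^2 - 4*x + 5 = 0.
  10*x^2 + 4*x - 5 = 0 has no rational roots; quadratic formula: x = (-4 ± √216)/20.
  ⇒ x = -3*sqrt(6)/10 - 1/5 ≈ -0.9348, -1/5 + 3*sqrt(6)/10 ≈ 0.5348

f''(x) = 2*(2*x^2*(5*x + 2) - 15*x - 2)*exp(-x^2)
Second-derivative test at each critical point:
  f''(-0.9348) = 6.1331 > 0 → local minimum
  f''(0.5348) = -11.0406 < 0 → local maximum

Critical points: x = -3*sqrt(6)/10 - 1/5 ≈ -0.9348 (local minimum); x = -1/5 + 3*sqrt(6)/10 ≈ 0.5348 (local maximum)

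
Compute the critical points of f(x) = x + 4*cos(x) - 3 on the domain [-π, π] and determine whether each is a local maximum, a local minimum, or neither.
f'(x) = 1 - 4*sin(x)

Solve f'(x) = 0 on [-π, π]:
  f'(x) = 0 ⇔ sin(x) = 1/4, i.e. x = arcsin(1/4) + 2nπ or x = π − arcsin(1/4) + 2nπ; keep the solutions lying in [-π, π].
  ⇒ x = asin(1/4) ≈ 0.2527, pi - asin(1/4) ≈ 2.8889

f''(x) = -4*cos(x)
Second-derivative test at each critical point:
  f''(0.2527) = -3.8730 < 0 → local maximum
  f''(2.8889) = 3.8730 > 0 → local minimum

Critical points: x = asin(1/4) ≈ 0.2527 (local maximum); x = pi - asin(1/4) ≈ 2.8889 (local minimum)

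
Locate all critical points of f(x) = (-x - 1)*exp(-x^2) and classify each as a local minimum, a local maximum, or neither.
f'(x) = (2*x*(x + 1) - 1)*exp(-x^2)

Solve f'(x) = 0:
  f'(x) = (2*x^2 + 2*x - 1)·exp(-x^2) and exp(-x^2) > 0 for every x, so f'(x) = 0 ⇔ 2*x^2 + 2*x - 1 = 0.
  2*x^2 + 2*x - 1 = 0 has no rational roots; quadratic formula: x = (-2 ± √12)/4.
  ⇒ x = -sqrt(3)/2 - 1/2 ≈ -1.3660, -1/2 + sqrt(3)/2 ≈ 0.3660

f''(x) = 2*(-2*x^2*(x + 1) + 3*x + 1)*exp(-x^2)
Second-derivative test at each critical point:
  f''(-1.3660) = -0.5360 < 0 → local maximum
  f''(0.3660) = 3.0297 > 0 → local minimum

Critical points: x = -sqrt(3)/2 - 1/2 ≈ -1.3660 (local maximum); x = -1/2 + sqrt(3)/2 ≈ 0.3660 (local minimum)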